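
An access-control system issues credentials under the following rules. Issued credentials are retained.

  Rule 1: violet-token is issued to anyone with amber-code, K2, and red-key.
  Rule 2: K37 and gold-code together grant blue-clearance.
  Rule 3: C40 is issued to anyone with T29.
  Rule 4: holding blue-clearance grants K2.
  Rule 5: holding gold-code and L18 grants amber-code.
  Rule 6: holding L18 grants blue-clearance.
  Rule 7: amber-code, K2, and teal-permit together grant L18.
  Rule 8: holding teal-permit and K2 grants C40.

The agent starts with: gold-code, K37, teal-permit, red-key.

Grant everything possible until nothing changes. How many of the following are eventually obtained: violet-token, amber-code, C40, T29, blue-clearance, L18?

2

Holding K37 and gold-code grants blue-clearance (Rule 2).
Holding blue-clearance grants K2 (Rule 4).
Holding teal-permit and K2 grants C40 (Rule 8).
violet-token would need amber-code, K2, and red-key (Rule 1), but amber-code is never granted.
amber-code would need gold-code and L18 (Rule 5), but L18 is never granted.
C40: reached.
No rule produces T29, and it is not given.
blue-clearance: reached.
L18 would need amber-code, K2, and teal-permit (Rule 7), but amber-code is never granted.
Reached: C40 and blue-clearance — 2 of the 6.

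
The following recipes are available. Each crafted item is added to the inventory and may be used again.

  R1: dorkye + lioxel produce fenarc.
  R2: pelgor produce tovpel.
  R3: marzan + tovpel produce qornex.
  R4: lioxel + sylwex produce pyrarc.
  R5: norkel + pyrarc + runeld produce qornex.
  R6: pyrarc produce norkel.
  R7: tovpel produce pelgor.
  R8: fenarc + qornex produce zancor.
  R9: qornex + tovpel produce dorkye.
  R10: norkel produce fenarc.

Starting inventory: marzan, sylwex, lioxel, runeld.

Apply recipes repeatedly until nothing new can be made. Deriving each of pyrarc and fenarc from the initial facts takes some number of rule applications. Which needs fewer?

pyrarc

pyrarc: lioxel + sylwex → pyrarc (R4). [1 rule application]
fenarc: lioxel + sylwex → pyrarc (R4). pyrarc → norkel (R6). norkel → fenarc (R10). [3 rule applications]
pyrarc needs fewer.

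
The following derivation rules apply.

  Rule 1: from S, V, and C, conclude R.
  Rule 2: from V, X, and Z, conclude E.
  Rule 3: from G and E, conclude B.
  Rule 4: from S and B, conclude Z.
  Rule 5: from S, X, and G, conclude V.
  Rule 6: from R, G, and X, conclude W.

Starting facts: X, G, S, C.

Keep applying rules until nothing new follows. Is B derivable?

B would need G and E (Rule 3), but E is never established.

No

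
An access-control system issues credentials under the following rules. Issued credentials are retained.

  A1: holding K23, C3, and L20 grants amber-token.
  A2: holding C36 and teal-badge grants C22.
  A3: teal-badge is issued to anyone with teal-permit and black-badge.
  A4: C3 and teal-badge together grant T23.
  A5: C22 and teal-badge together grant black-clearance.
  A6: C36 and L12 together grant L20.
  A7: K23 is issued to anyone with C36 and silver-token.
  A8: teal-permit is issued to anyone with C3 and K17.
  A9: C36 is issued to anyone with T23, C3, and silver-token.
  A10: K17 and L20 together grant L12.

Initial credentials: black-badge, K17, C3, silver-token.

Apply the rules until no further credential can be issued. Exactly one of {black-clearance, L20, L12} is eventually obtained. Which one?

Holding C3 and K17 grants teal-permit (A8).
Holding teal-permit and black-badge grants teal-badge (A3).
Holding C3 and teal-badge grants T23 (A4).
Holding T23, C3, and silver-token grants C36 (A9).
Holding C36 and teal-badge grants C22 (A2).
Holding C22 and teal-badge grants black-clearance (A5).
L20 would need C36 and L12 (A6), but L12 is never granted. L12 would need K17 and L20 (A10), but L20 is never granted.

black-clearance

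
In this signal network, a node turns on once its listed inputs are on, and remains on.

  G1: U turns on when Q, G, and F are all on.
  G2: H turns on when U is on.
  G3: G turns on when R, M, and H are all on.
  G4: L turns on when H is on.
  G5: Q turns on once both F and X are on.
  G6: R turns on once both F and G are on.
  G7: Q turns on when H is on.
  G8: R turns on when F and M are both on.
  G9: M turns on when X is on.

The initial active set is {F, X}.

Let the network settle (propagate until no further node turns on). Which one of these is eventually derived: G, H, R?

X is on, so M turns on (G9).
F and M are on, so R turns on (G8).
G would need R, M, and H (G3), but H never turns on. H would need U (G2), but U never turns on.

R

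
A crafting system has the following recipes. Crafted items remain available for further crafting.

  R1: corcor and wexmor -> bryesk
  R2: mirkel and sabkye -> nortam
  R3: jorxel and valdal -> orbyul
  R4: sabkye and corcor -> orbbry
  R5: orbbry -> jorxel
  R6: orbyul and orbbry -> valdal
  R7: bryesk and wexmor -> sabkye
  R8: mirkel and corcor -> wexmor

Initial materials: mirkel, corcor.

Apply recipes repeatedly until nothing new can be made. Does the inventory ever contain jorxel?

Yes

mirkel and corcor -> wexmor (R8).
Using R1, corcor and wexmor make bryesk.
Using R7, bryesk and wexmor make sabkye.
sabkye and corcor -> orbbry (R4).
orbbry -> jorxel (R5).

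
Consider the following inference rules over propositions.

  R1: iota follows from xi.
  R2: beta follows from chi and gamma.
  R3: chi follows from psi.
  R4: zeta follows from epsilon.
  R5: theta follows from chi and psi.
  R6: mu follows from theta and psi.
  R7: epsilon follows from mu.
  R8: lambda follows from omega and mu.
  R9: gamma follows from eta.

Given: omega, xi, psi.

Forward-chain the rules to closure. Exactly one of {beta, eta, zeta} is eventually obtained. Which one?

zeta

From psi, R3 gives chi.
chi and psi hold, so theta follows (R5).
From theta and psi, R6 gives mu.
From mu, R7 gives epsilon.
From epsilon, R4 gives zeta.
No rule produces eta, and it is not given. beta would need chi and gamma (R2), but gamma is never established.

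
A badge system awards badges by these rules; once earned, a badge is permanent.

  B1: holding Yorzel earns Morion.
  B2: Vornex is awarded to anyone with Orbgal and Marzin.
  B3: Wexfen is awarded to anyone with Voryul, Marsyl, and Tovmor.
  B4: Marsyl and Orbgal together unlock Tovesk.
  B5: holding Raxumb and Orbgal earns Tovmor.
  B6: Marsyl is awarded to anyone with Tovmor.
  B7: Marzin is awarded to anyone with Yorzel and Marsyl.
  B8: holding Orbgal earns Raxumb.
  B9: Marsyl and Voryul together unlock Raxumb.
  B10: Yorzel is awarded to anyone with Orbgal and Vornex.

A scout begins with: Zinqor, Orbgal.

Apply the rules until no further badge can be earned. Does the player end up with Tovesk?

Yes

With Orbgal, Raxumb is earned (B8).
With Raxumb and Orbgal, Tovmor is earned (B5).
With Tovmor, Marsyl is earned (B6).
With Marsyl and Orbgal, Tovesk is earned (B4).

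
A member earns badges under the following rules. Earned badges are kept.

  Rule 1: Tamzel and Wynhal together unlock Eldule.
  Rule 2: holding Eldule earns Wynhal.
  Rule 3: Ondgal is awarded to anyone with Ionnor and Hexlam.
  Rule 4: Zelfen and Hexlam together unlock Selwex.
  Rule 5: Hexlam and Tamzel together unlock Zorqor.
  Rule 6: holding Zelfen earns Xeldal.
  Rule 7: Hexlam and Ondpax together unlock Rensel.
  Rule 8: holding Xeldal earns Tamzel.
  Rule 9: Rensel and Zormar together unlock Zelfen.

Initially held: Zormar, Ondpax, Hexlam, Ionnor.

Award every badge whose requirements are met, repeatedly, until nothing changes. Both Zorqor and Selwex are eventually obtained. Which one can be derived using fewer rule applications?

Selwex

Selwex: With Hexlam and Ondpax, Rensel is earned (Rule 7). With Rensel and Zormar, Zelfen is earned (Rule 9). With Zelfen and Hexlam, Selwex is earned (Rule 4). [3 rule applications]
Zorqor: With Hexlam and Ondpax, Rensel is earned (Rule 7). With Rensel and Zormar, Zelfen is earned (Rule 9). With Zelfen, Xeldal is earned (Rule 6). With Xeldal, Tamzel is earned (Rule 8). With Hexlam and Tamzel, Zorqor is earned (Rule 5). [5 rule applications]
Selwex needs fewer.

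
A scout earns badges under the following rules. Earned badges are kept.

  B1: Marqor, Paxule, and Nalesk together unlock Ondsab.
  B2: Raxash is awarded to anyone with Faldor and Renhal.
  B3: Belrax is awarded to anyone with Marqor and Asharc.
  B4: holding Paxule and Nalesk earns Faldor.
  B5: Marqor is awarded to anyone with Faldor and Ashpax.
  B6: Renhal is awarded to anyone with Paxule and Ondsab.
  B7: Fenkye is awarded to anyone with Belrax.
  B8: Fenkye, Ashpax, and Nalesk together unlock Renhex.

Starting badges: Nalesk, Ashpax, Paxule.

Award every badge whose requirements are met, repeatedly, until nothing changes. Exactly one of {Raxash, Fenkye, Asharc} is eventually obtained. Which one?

With Paxule and Nalesk, Faldor is earned (B4).
With Faldor and Ashpax, Marqor is earned (B5).
With Marqor, Paxule, and Nalesk, Ondsab is earned (B1).
With Paxule and Ondsab, Renhal is earned (B6).
With Faldor and Renhal, Raxash is earned (B2).
Fenkye would need Belrax (B7), but Belrax is never earned. No rule produces Asharc, and it is not given.

Raxash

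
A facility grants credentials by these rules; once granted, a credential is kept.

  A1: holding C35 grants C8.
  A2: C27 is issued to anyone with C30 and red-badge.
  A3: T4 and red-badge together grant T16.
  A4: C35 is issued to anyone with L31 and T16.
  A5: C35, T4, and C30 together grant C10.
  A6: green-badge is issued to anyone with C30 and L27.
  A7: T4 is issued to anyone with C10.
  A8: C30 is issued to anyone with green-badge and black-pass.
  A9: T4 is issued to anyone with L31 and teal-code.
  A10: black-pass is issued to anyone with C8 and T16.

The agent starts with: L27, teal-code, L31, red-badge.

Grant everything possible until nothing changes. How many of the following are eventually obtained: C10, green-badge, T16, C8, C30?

Holding L31 and teal-code grants T4 (A9).
Holding T4 and red-badge grants T16 (A3).
Holding L31 and T16 grants C35 (A4).
Holding C35 grants C8 (A1).
C10 would need C35, T4, and C30 (A5), but C30 is never granted.
green-badge would need C30 and L27 (A6), but C30 is never granted.
T16: reached.
C8: reached.
C30 would need green-badge and black-pass (A8), but green-badge is never granted.
Reached: T16 and C8 — 2 of the 5.

2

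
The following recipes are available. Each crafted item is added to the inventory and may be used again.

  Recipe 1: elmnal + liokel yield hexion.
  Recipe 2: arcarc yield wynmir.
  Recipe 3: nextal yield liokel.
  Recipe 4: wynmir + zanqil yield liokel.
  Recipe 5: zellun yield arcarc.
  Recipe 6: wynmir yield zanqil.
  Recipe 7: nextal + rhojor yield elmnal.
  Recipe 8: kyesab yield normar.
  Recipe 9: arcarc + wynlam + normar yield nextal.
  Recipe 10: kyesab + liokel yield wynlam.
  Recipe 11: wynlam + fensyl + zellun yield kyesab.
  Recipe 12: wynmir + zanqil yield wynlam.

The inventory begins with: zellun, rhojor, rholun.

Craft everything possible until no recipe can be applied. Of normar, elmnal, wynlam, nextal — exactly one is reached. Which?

Using Recipe 5, zellun makes arcarc.
Using Recipe 2, arcarc makes wynmir.
Using Recipe 6, wynmir makes zanqil.
wynmir + zanqil → wynlam (Recipe 12).
elmnal would need nextal and rhojor (Recipe 7), but nextal is never obtained. normar would need kyesab (Recipe 8), but kyesab is never obtained. nextal would need arcarc, wynlam, and normar (Recipe 9), but normar is never obtained.

wynlam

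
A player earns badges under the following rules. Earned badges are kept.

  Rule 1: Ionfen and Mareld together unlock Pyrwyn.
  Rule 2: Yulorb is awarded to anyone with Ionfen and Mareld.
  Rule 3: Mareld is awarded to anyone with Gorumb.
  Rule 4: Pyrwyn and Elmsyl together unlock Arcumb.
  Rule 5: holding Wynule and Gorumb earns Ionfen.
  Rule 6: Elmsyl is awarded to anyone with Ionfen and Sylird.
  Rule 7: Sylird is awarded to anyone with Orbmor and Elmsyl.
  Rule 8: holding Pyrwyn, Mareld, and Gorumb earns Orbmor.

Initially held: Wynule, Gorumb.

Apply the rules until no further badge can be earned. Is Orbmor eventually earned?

Yes

With Wynule and Gorumb, Ionfen is earned (Rule 5).
With Gorumb, Mareld is earned (Rule 3).
With Ionfen and Mareld, Pyrwyn is earned (Rule 1).
With Pyrwyn, Mareld, and Gorumb, Orbmor is earned (Rule 8).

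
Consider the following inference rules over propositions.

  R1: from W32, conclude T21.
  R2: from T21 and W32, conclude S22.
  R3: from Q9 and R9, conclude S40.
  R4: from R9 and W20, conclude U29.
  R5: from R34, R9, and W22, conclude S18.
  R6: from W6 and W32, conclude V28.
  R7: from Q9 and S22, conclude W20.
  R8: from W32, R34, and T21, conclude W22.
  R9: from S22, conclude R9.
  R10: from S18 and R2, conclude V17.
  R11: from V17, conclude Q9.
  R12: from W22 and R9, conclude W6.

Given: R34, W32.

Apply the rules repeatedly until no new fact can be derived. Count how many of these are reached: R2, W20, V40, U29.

0

No rule produces R2, and it is not given.
W20 would need Q9 and S22 (R7), but Q9 is never established.
No rule produces V40, and it is not given.
U29 would need R9 and W20 (R4), but W20 is never established.
None of the 4 are reached.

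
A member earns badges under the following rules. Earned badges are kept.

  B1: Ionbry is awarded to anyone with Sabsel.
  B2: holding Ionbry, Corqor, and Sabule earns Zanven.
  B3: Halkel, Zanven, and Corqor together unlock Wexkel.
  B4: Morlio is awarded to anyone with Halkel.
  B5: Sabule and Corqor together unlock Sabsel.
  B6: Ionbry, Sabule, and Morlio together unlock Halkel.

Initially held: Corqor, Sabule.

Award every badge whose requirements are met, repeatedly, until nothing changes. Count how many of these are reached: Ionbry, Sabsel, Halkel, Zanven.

3

With Sabule and Corqor, Sabsel is earned (B5).
With Sabsel, Ionbry is earned (B1).
With Ionbry, Corqor, and Sabule, Zanven is earned (B2).
Ionbry: reached.
Sabsel: reached.
Halkel would need Ionbry, Sabule, and Morlio (B6), but Morlio is never earned.
Zanven: reached.
Reached: Ionbry, Sabsel, and Zanven — 3 of the 4.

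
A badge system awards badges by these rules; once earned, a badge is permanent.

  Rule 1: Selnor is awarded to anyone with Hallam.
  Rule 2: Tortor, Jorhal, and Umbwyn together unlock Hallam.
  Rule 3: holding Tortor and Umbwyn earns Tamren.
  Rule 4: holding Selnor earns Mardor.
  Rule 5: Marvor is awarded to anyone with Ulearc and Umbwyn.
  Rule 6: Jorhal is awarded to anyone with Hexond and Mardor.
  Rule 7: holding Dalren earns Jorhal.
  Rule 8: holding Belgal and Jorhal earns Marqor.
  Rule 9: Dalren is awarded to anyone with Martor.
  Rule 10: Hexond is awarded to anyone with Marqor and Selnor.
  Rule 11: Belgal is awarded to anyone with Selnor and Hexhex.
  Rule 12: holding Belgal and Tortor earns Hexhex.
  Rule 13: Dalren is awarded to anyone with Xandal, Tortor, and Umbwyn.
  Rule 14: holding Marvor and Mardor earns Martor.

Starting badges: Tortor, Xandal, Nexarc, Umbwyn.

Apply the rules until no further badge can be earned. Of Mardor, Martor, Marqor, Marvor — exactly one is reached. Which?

With Xandal, Tortor, and Umbwyn, Dalren is earned (Rule 13).
With Dalren, Jorhal is earned (Rule 7).
With Tortor, Jorhal, and Umbwyn, Hallam is earned (Rule 2).
With Hallam, Selnor is earned (Rule 1).
With Selnor, Mardor is earned (Rule 4).
Marqor would need Belgal and Jorhal (Rule 8), but Belgal is never earned. Martor would need Marvor and Mardor (Rule 14), but Marvor is never earned. Marvor would need Ulearc and Umbwyn (Rule 5), but Ulearc is never earned.

Mardor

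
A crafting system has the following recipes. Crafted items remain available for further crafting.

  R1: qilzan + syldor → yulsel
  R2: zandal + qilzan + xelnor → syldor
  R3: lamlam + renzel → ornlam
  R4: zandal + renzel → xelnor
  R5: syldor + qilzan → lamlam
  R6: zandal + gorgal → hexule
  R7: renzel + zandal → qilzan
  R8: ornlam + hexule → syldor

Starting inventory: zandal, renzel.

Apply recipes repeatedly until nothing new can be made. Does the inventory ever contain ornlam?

Yes

zandal + renzel → xelnor (R4).
renzel + zandal → qilzan (R7).
zandal + qilzan + xelnor → syldor (R2).
Using R5, syldor and qilzan make lamlam.
Using R3, lamlam and renzel make ornlam.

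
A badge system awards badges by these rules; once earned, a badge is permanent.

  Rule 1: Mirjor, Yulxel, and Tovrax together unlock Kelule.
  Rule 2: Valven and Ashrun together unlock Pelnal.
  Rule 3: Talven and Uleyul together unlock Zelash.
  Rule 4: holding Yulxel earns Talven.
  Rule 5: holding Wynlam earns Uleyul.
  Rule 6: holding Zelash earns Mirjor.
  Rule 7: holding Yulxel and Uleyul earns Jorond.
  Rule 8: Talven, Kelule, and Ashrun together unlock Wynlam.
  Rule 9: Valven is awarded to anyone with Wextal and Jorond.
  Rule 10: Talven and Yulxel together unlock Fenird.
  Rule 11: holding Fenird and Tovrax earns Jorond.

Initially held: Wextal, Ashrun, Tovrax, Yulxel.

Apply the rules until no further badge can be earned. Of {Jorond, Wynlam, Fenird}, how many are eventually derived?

2

With Yulxel, Talven is earned (Rule 4).
With Talven and Yulxel, Fenird is earned (Rule 10).
With Fenird and Tovrax, Jorond is earned (Rule 11).
Jorond: reached.
Wynlam would need Talven, Kelule, and Ashrun (Rule 8), but Kelule is never earned.
Fenird: reached.
Reached: Jorond and Fenird — 2 of the 3.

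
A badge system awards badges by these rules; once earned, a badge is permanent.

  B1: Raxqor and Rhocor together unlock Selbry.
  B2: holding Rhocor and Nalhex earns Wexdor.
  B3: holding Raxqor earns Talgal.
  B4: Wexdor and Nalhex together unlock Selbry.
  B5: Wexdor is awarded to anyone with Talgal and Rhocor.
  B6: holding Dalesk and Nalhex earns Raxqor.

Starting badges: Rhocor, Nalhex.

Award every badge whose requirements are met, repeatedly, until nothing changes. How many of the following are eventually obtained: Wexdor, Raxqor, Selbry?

With Rhocor and Nalhex, Wexdor is earned (B2).
With Wexdor and Nalhex, Selbry is earned (B4).
Wexdor: reached.
Raxqor would need Dalesk and Nalhex (B6), but Dalesk is never earned.
Selbry: reached.
Reached: Wexdor and Selbry — 2 of the 3.

2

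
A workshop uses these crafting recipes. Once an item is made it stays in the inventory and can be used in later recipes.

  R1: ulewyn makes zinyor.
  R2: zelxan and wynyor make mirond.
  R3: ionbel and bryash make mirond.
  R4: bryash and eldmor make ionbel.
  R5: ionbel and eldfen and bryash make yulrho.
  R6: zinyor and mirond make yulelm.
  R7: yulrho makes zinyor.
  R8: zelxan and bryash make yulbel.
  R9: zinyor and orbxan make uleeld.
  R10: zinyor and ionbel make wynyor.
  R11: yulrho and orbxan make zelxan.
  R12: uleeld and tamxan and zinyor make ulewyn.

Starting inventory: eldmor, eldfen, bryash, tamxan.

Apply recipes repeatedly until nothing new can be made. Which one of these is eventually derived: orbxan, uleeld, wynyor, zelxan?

Using R4, bryash and eldmor make ionbel.
Using R5, ionbel, eldfen, and bryash make yulrho.
yulrho → zinyor (R7).
zinyor and ionbel → wynyor (R10).
No rule produces orbxan, and it is not given. zelxan would need yulrho and orbxan (R11), but orbxan is never obtained. uleeld would need zinyor and orbxan (R9), but orbxan is never obtained.

wynyor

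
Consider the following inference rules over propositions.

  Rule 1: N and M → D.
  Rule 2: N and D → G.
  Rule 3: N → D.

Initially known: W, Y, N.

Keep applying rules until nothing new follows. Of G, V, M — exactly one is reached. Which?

G

N holds, so D follows (Rule 3).
N and D hold, so G follows (Rule 2).
No rule produces M, and it is not given. No rule produces V, and it is not given.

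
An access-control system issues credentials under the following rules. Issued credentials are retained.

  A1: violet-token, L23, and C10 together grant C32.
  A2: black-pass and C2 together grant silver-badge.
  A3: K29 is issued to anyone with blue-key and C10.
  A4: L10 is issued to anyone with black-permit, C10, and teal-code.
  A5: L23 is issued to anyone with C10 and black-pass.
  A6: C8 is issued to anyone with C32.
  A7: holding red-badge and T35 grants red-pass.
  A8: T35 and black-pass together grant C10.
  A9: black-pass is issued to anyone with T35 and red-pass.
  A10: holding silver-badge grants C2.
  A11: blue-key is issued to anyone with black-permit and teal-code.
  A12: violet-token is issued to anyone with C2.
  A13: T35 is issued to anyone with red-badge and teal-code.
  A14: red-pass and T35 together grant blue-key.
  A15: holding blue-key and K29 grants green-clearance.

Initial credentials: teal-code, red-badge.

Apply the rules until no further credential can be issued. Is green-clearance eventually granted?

Yes

Holding red-badge and teal-code grants T35 (A13).
Holding red-badge and T35 grants red-pass (A7).
Holding red-pass and T35 grants blue-key (A14).
Holding T35 and red-pass grants black-pass (A9).
Holding T35 and black-pass grants C10 (A8).
Holding blue-key and C10 grants K29 (A3).
Holding blue-key and K29 grants green-clearance (A15).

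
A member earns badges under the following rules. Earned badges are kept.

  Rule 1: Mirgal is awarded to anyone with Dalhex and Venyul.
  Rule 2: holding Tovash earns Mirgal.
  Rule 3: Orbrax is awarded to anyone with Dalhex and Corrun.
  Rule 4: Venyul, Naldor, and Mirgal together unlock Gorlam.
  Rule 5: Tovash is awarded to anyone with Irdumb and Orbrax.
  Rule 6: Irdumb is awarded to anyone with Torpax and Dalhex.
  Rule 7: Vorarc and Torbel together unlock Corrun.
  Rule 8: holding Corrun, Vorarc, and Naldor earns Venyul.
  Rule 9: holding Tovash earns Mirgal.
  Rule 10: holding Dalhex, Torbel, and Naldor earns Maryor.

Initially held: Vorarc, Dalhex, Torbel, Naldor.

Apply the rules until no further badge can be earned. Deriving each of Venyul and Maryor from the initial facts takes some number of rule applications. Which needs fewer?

Maryor

Maryor: With Dalhex, Torbel, and Naldor, Maryor is earned (Rule 10). [1 rule application]
Venyul: With Vorarc and Torbel, Corrun is earned (Rule 7). With Corrun, Vorarc, and Naldor, Venyul is earned (Rule 8). [2 rule applications]
Maryor needs fewer.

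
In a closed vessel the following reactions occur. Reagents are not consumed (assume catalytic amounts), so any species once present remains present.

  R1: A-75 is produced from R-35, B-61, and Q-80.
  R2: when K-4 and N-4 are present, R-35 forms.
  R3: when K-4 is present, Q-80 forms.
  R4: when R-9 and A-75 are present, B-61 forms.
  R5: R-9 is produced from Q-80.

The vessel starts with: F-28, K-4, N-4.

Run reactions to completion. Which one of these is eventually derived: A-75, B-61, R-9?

K-4 present → Q-80 forms (R3).
Q-80 present → R-9 forms (R5).
A-75 would need R-35, B-61, and Q-80 (R1), but B-61 never forms. B-61 would need R-9 and A-75 (R4), but A-75 never forms.

R-9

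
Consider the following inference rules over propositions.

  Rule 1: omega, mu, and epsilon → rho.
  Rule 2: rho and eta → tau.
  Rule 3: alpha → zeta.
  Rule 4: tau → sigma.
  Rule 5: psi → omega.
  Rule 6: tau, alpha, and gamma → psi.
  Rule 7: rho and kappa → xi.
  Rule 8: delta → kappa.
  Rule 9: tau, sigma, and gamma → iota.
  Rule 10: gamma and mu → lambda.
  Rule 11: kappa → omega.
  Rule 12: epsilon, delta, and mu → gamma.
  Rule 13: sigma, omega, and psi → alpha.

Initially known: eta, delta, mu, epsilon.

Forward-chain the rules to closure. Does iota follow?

epsilon, delta, and mu hold, so gamma follows (Rule 12).
From delta, Rule 8 gives kappa.
kappa holds, so omega follows (Rule 11).
omega, mu, and epsilon hold, so rho follows (Rule 1).
rho and eta hold, so tau follows (Rule 2).
From tau, Rule 4 gives sigma.
tau, sigma, and gamma hold, so iota follows (Rule 9).

Yes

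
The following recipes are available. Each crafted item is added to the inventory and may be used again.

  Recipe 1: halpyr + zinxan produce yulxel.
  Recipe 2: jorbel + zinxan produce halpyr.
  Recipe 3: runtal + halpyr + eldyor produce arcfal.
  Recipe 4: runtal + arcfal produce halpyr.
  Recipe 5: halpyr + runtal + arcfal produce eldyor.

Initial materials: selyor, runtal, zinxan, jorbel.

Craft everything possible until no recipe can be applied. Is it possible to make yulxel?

Yes

Using Recipe 2, jorbel and zinxan make halpyr.
halpyr + zinxan → yulxel (Recipe 1).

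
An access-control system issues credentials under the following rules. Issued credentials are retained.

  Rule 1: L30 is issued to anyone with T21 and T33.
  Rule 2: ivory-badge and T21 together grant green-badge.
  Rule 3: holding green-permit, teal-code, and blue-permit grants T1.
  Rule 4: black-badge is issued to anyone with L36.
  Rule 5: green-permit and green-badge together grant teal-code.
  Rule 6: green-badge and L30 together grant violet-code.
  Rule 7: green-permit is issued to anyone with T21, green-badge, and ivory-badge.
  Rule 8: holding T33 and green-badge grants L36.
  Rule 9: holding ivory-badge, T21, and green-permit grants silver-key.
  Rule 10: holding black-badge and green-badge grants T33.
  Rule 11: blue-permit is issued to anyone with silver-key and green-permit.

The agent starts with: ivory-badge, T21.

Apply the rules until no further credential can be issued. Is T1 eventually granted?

Holding ivory-badge and T21 grants green-badge (Rule 2).
Holding T21, green-badge, and ivory-badge grants green-permit (Rule 7).
Holding ivory-badge, T21, and green-permit grants silver-key (Rule 9).
Holding green-permit and green-badge grants teal-code (Rule 5).
Holding silver-key and green-permit grants blue-permit (Rule 11).
Holding green-permit, teal-code, and blue-permit grants T1 (Rule 3).

Yes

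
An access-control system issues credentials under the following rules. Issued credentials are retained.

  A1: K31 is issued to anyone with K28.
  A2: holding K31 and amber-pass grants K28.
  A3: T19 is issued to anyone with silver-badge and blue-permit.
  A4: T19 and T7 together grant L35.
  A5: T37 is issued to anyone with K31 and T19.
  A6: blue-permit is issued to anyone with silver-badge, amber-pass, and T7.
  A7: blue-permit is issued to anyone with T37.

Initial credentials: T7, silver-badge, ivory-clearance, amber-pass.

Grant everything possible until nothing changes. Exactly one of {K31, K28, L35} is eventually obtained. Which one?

L35

Holding silver-badge, amber-pass, and T7 grants blue-permit (A6).
Holding silver-badge and blue-permit grants T19 (A3).
Holding T19 and T7 grants L35 (A4).
K31 would need K28 (A1), but K28 is never granted. K28 would need K31 and amber-pass (A2), but K31 is never granted.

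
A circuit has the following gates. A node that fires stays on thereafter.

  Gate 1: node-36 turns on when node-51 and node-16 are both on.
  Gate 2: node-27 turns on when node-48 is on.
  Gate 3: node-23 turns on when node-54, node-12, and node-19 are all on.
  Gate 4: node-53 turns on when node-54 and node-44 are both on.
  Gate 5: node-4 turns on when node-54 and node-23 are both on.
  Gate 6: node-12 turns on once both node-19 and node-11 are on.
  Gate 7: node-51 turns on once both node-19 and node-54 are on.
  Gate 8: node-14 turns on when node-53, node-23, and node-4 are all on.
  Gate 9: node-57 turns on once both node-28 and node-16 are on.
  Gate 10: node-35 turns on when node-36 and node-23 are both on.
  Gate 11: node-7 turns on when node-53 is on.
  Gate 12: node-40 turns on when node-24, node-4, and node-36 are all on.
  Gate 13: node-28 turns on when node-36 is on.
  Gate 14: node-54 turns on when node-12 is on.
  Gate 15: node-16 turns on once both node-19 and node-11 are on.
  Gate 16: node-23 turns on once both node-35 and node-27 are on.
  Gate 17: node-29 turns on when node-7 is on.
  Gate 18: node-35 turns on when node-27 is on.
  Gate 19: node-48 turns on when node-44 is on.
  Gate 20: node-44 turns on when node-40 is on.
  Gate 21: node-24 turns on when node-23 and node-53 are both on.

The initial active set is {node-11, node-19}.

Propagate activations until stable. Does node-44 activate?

node-44 would need node-40 (Gate 20), but node-40 never turns on.

No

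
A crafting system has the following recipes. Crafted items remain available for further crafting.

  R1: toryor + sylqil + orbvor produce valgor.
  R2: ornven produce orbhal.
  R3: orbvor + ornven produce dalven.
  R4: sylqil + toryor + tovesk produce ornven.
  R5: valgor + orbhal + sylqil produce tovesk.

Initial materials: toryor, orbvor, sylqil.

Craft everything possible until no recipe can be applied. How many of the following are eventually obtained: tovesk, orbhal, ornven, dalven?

0

tovesk would need valgor, orbhal, and sylqil (R5), but orbhal is never obtained.
orbhal would need ornven (R2), but ornven is never obtained.
ornven would need sylqil, toryor, and tovesk (R4), but tovesk is never obtained.
dalven would need orbvor and ornven (R3), but ornven is never obtained.
None of the 4 are reached.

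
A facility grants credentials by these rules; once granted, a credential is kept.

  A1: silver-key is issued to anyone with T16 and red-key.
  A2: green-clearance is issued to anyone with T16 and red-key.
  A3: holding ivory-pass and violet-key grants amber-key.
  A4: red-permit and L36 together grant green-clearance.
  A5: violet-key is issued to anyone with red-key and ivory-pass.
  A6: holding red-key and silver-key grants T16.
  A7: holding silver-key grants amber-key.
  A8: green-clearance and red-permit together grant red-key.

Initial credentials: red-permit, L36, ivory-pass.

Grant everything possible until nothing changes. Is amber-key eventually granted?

Holding red-permit and L36 grants green-clearance (A4).
Holding green-clearance and red-permit grants red-key (A8).
Holding red-key and ivory-pass grants violet-key (A5).
Holding ivory-pass and violet-key grants amber-key (A3).

Yes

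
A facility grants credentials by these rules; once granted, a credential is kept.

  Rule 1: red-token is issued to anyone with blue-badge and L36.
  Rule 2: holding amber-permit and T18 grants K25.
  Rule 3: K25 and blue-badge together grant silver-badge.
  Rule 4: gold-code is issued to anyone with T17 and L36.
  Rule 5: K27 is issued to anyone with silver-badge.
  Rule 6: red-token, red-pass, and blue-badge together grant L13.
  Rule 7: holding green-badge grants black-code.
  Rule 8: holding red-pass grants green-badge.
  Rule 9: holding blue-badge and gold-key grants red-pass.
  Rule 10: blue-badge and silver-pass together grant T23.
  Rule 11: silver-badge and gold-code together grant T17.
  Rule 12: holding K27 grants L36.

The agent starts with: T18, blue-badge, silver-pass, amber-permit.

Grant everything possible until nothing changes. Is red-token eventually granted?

Yes

Holding amber-permit and T18 grants K25 (Rule 2).
Holding K25 and blue-badge grants silver-badge (Rule 3).
Holding silver-badge grants K27 (Rule 5).
Holding K27 grants L36 (Rule 12).
Holding blue-badge and L36 grants red-token (Rule 1).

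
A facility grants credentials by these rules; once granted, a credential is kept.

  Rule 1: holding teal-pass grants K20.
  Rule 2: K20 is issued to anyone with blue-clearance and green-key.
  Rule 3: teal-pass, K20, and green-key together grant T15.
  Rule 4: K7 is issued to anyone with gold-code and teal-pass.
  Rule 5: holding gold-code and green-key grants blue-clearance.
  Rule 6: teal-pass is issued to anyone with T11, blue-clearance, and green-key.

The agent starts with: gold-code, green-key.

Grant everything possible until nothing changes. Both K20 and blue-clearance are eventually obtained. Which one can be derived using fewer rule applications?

blue-clearance: Holding gold-code and green-key grants blue-clearance (Rule 5). [1 rule application]
K20: Holding gold-code and green-key grants blue-clearance (Rule 5). Holding blue-clearance and green-key grants K20 (Rule 2). [2 rule applications]
blue-clearance needs fewer.

blue-clearance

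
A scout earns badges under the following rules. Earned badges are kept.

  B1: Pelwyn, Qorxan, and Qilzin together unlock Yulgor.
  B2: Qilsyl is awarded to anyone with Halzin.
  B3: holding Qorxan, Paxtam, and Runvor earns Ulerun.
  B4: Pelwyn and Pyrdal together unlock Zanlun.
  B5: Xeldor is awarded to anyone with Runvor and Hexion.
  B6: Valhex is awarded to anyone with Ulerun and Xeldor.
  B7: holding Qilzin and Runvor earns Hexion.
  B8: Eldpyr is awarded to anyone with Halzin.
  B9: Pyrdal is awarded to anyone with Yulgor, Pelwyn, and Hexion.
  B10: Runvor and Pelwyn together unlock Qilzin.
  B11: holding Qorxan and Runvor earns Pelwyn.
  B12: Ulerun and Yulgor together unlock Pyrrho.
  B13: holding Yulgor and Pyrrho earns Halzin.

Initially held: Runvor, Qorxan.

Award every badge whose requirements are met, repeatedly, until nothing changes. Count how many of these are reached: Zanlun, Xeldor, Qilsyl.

2

With Qorxan and Runvor, Pelwyn is earned (B11).
With Runvor and Pelwyn, Qilzin is earned (B10).
With Pelwyn, Qorxan, and Qilzin, Yulgor is earned (B1).
With Qilzin and Runvor, Hexion is earned (B7).
With Runvor and Hexion, Xeldor is earned (B5).
With Yulgor, Pelwyn, and Hexion, Pyrdal is earned (B9).
With Pelwyn and Pyrdal, Zanlun is earned (B4).
Zanlun: reached.
Xeldor: reached.
Qilsyl would need Halzin (B2), but Halzin is never earned.
Reached: Zanlun and Xeldor — 2 of the 3.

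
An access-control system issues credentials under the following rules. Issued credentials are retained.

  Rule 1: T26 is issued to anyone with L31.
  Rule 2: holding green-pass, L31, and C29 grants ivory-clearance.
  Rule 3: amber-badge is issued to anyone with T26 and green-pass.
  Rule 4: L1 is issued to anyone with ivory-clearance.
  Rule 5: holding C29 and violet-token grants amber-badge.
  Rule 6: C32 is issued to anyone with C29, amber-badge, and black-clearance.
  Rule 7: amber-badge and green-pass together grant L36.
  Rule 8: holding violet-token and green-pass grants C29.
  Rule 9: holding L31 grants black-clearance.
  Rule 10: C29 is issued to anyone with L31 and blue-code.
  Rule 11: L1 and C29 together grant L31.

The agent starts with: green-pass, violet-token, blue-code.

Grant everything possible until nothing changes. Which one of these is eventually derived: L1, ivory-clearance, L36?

L36

Holding violet-token and green-pass grants C29 (Rule 8).
Holding C29 and violet-token grants amber-badge (Rule 5).
Holding amber-badge and green-pass grants L36 (Rule 7).
L1 would need ivory-clearance (Rule 4), but ivory-clearance is never granted. ivory-clearance would need green-pass, L31, and C29 (Rule 2), but L31 is never granted.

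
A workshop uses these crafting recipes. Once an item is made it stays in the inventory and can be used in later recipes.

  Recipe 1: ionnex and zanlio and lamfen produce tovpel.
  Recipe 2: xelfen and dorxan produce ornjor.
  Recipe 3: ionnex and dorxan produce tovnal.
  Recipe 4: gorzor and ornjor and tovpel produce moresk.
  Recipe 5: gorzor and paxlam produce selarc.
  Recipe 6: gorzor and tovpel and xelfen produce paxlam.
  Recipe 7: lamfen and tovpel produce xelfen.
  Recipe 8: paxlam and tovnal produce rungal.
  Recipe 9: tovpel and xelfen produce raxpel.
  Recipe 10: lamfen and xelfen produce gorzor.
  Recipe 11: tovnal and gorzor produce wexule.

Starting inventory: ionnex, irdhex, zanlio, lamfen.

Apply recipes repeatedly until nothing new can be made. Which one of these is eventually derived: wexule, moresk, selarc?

selarc

ionnex and zanlio and lamfen → tovpel (Recipe 1).
lamfen and tovpel → xelfen (Recipe 7).
lamfen and xelfen → gorzor (Recipe 10).
gorzor and tovpel and xelfen → paxlam (Recipe 6).
Using Recipe 5, gorzor and paxlam make selarc.
wexule would need tovnal and gorzor (Recipe 11), but tovnal is never obtained. moresk would need gorzor, ornjor, and tovpel (Recipe 4), but ornjor is never obtained.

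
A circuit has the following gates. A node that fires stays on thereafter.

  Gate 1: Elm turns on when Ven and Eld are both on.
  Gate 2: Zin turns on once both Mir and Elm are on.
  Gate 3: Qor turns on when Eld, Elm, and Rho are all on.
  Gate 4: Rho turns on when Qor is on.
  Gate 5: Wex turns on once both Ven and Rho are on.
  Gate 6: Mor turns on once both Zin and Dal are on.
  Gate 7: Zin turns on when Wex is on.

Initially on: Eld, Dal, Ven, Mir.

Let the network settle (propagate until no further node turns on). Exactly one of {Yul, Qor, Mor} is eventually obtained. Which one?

Ven and Eld are on, so Elm turns on (Gate 1).
Mir and Elm are on, so Zin turns on (Gate 2).
Zin and Dal are on, so Mor turns on (Gate 6).
Qor would need Eld, Elm, and Rho (Gate 3), but Rho never turns on. No rule produces Yul, and it is not given.

Mor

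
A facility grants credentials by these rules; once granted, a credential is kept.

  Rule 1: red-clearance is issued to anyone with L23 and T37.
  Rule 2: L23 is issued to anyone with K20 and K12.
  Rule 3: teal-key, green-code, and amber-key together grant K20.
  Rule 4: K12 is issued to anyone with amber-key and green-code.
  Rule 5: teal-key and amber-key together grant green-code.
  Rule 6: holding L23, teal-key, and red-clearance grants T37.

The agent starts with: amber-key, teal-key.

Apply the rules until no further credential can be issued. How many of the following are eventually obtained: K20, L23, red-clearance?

2

Holding teal-key and amber-key grants green-code (Rule 5).
Holding amber-key and green-code grants K12 (Rule 4).
Holding teal-key, green-code, and amber-key grants K20 (Rule 3).
Holding K20 and K12 grants L23 (Rule 2).
K20: reached.
L23: reached.
red-clearance would need L23 and T37 (Rule 1), but T37 is never granted.
Reached: K20 and L23 — 2 of the 3.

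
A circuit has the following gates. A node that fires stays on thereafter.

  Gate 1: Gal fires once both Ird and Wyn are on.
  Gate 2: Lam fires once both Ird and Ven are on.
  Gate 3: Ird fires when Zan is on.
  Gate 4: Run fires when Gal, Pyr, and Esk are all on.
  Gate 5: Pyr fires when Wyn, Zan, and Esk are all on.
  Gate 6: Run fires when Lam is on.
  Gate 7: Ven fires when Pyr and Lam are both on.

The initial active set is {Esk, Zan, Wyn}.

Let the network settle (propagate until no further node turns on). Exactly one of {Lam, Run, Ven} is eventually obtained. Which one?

Run

Zan is on, so Ird fires (Gate 3).
Gate 5: Wyn, Zan, and Esk on → Pyr on.
Ird and Wyn are on, so Gal fires (Gate 1).
Gate 4: Gal, Pyr, and Esk on → Run on.
Ven would need Pyr and Lam (Gate 7), but Lam never turns on. Lam would need Ird and Ven (Gate 2), but Ven never turns on.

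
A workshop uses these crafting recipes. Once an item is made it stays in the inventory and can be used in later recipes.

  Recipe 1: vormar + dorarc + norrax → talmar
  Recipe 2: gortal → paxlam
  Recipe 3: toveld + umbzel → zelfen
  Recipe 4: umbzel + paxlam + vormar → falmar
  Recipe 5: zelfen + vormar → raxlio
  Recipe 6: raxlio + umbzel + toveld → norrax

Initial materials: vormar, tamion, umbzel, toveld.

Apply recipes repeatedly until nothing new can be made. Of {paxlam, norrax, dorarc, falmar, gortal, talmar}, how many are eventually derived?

toveld + umbzel → zelfen (Recipe 3).
Using Recipe 5, zelfen and vormar make raxlio.
raxlio + umbzel + toveld → norrax (Recipe 6).
paxlam would need gortal (Recipe 2), but gortal is never obtained.
norrax: reached.
No rule produces dorarc, and it is not given.
falmar would need umbzel, paxlam, and vormar (Recipe 4), but paxlam is never obtained.
No rule produces gortal, and it is not given.
talmar would need vormar, dorarc, and norrax (Recipe 1), but dorarc is never obtained.
Reached: norrax — 1 of the 6.

1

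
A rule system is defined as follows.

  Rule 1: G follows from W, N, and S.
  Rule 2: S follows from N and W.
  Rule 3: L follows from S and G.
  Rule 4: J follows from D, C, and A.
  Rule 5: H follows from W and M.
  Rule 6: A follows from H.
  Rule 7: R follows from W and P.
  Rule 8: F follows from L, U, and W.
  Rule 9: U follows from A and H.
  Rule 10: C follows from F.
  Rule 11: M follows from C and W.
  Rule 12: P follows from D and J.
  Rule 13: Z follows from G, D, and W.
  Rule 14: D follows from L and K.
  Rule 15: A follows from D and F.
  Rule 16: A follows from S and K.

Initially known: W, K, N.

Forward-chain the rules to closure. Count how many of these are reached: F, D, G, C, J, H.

N and W hold, so S follows (Rule 2).
W, N, and S hold, so G follows (Rule 1).
S and G hold, so L follows (Rule 3).
From L and K, Rule 14 gives D.
F would need L, U, and W (Rule 8), but U is never established.
D: reached.
G: reached.
C would need F (Rule 10), but F is never established.
J would need D, C, and A (Rule 4), but C is never established.
H would need W and M (Rule 5), but M is never established.
Reached: D and G — 2 of the 6.

2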